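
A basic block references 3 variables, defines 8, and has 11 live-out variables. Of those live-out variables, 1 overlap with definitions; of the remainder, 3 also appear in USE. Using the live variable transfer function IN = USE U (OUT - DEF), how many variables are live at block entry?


OUT - DEF: 11 - 1 = 10
|IN| = |USE| + |OUT - DEF| - |USE ∩ (OUT - DEF)| = 3 + 10 - 3 = 10

10


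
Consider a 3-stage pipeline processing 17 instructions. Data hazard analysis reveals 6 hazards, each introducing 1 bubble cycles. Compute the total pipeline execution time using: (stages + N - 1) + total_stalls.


Base cycles = 3 + 17 - 1 = 19
Total stalls = 6 * 1 = 6
Total = 19 + 6 = 25

25


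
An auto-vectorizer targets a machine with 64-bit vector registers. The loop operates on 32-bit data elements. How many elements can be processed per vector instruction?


Width = SIMD bits / data type bits
= 64 / 32 = 2

2


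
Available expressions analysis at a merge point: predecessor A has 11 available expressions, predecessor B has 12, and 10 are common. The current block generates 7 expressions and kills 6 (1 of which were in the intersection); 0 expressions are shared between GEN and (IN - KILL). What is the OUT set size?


IN = intersection of predecessors = 10
IN - KILL = 10 - 1 = 9
|OUT| = |GEN| + |IN - KILL| - |GEN ∩ (IN - KILL)| = 7 + 9 - 0 = 16

16


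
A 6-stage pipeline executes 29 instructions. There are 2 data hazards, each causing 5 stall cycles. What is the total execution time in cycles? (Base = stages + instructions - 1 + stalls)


Base cycles = 6 + 29 - 1 = 34
Total stalls = 2 * 5 = 10
Total = 34 + 10 = 44

44


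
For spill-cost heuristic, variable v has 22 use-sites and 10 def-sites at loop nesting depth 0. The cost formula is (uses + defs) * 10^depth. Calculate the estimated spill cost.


uses + defs = 22 + 10 = 32
10^0 = 1
Spill cost = 32 * 1 = 32

32


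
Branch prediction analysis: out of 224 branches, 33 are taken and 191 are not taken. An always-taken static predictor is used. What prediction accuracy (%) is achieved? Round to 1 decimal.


Predictor: always-taken
Correct predictions = 33
Accuracy = 33 / 224 * 100 = 14.7%

14.7


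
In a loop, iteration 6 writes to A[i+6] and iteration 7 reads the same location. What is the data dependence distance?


Distance = read iteration - write iteration
= 7 - 6 = 1

1


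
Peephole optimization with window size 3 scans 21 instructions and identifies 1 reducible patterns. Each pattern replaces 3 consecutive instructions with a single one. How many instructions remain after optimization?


Each match removes 2 instructions.
Total removed = 1 * 2 = 2
Remaining = 21 - 2 = 19

19


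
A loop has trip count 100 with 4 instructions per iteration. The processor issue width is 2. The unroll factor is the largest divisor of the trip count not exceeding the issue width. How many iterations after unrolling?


Largest divisor of 100 <= 2 is 2
New iterations = 100 / 2 = 50

50


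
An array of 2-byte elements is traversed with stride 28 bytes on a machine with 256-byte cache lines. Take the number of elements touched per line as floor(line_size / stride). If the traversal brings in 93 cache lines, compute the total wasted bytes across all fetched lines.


Elements per line = floor(256 / 28) = 9
Bytes used per line = 9 * 2 = 18
Wasted per line = 256 - 18 = 238
Total wasted = 238 * 93 = 22134

22134


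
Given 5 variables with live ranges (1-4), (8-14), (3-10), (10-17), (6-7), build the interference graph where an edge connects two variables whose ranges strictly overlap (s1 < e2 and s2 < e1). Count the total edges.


Check all pairs for overlapping intervals.
Two intervals (s1,e1) and (s2,e2) overlap if s1 < e2 and s2 < e1.
v0 (1-4) vs v1..v4: overlaps v2 -> 1
v1 (8-14) vs v2..v4: overlaps v2, v3 -> 2
v2 (3-10) vs v3..v4: overlaps v4 -> 1
v3 (10-17) vs v4: overlaps none -> 0
Total overlapping pairs = 1 + 2 + 1 + 0 = 4

4


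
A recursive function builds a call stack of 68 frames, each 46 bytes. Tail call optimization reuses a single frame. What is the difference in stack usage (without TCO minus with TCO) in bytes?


Without TCO: 68 * 46 = 3128 bytes
With TCO: reuse 1 frame = 46 bytes
Savings = 3128 - 46 = 3082

3082


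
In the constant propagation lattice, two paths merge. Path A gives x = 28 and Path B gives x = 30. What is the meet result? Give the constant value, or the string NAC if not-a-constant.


Meet operation: if both paths give the same constant, result is that constant; if they differ, result is NAC (not-a-constant).
Path A: 28, Path B: 30 -> differ
Result: not-a-constant -> NAC

NAC


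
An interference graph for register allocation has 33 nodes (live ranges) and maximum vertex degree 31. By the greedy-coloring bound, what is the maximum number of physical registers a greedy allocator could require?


Greedy coloring never needs more than (max_degree + 1) colors: when coloring a vertex, at most max_degree neighbors are already colored.
Upper bound = 31 + 1 = 32

32


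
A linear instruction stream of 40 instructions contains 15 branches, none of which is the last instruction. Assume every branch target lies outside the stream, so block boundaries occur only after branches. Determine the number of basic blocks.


With no in-sequence branch targets, the leaders are the first instruction plus the instruction after each branch.
Number of basic blocks = branches + 1
= 15 + 1 = 16

16


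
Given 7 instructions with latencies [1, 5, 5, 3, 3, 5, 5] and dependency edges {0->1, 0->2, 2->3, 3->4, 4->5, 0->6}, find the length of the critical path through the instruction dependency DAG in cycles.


Compute longest path through dependency graph: dist(Ik) = max over predecessors of dist + latency(Ik).
dist(I0) = latency 1 = 1
dist(I1) = dist(I0) + 5 = 1 + 5 = 6
dist(I2) = dist(I0) + 5 = 1 + 5 = 6
dist(I3) = dist(I2) + 3 = 6 + 3 = 9
dist(I4) = dist(I3) + 3 = 9 + 3 = 12
dist(I5) = dist(I4) + 5 = 12 + 5 = 17
dist(I6) = dist(I0) + 5 = 1 + 5 = 6
Critical path = max dist = 17

17


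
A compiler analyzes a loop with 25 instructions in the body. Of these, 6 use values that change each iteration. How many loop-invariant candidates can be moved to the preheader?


Invariant candidates = total - loop-dependent
= 25 - 6 = 19

19


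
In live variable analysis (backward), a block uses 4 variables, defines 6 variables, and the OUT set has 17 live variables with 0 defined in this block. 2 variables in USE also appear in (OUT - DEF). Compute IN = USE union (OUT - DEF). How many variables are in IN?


OUT - DEF: 17 - 0 = 17
|IN| = |USE| + |OUT - DEF| - |USE ∩ (OUT - DEF)| = 4 + 17 - 2 = 19

19


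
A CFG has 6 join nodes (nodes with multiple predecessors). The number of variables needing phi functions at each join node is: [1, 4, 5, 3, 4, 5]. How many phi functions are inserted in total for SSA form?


Total phi functions = sum of phi functions at each join node
= 1 + 4 + 5 + 3 + 4 + 5 = 22

22


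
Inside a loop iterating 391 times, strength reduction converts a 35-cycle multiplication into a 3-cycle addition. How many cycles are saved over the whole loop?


Per-iteration saving = 35 - 3 = 32
Total saved = 391 * 32 = 12512

12512


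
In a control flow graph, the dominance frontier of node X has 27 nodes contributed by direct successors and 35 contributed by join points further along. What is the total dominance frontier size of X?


DF(X) = direct successor contributions + join point contributions
= 27 + 35 = 62

62


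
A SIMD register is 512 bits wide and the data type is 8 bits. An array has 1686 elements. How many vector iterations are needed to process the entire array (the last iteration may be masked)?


Width = 512 / 8 = 64 elements per vector op
Iterations = ceil(1686 / 64) = 27

27


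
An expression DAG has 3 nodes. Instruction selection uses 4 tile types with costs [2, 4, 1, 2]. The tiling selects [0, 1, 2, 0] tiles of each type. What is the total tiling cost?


Total cost = sum(count_i * cost_i)
= 0*2 + 1*4 + 2*1 + 0*2
= 6

6


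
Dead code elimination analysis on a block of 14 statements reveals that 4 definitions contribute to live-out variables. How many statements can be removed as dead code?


Dead code = total statements - live definitions
= 14 - 4 = 10

10


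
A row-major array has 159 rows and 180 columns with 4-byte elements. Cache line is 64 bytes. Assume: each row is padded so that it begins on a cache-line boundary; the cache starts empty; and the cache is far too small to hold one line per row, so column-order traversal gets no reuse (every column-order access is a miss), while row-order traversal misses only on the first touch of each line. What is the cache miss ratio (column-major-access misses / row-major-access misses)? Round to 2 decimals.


Each row occupies 180 * 4 = 720 bytes and starts on a line boundary, so it spans ceil(720 / 64) = 12 cache lines.
Row-major traversal misses (one per line touched): 159 * ceil(180 * 4 / 64) = 1908
Column-major traversal misses (no reuse, every access misses): 159 * 180 = 28620
Ratio = 28620 / 1908 = 15.0

15.0


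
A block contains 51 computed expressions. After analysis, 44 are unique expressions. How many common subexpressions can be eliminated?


CSE count = total expressions - unique expressions
= 51 - 44 = 7

7


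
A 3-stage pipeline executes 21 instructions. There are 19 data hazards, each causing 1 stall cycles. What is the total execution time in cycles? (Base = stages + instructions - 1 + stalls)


Base cycles = 3 + 21 - 1 = 23
Total stalls = 19 * 1 = 19
Total = 23 + 19 = 42

42


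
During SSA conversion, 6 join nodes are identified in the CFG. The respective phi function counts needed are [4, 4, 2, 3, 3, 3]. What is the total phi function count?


Total phi functions = sum of phi functions at each join node
= 4 + 4 + 2 + 3 + 3 + 3 = 19

19


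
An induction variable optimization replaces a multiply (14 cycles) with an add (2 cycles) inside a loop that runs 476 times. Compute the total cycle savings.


Per-iteration saving = 14 - 2 = 12
Total saved = 476 * 12 = 5712

5712


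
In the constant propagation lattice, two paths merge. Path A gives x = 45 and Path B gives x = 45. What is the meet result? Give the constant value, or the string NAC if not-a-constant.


Meet operation: if both paths give the same constant, result is that constant; if they differ, result is NAC (not-a-constant).
Path A: 45, Path B: 45 -> equal
Result: constant -> 45

45


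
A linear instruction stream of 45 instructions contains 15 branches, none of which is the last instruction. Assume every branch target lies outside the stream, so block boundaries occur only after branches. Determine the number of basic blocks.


With no in-sequence branch targets, the leaders are the first instruction plus the instruction after each branch.
Number of basic blocks = branches + 1
= 15 + 1 = 16

16


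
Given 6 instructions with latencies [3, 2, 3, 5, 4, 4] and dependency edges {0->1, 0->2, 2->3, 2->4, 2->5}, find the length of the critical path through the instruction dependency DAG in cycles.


Compute longest path through dependency graph: dist(Ik) = max over predecessors of dist + latency(Ik).
dist(I0) = latency 3 = 3
dist(I1) = dist(I0) + 2 = 3 + 2 = 5
dist(I2) = dist(I0) + 3 = 3 + 3 = 6
dist(I3) = dist(I2) + 5 = 6 + 5 = 11
dist(I4) = dist(I2) + 4 = 6 + 4 = 10
dist(I5) = dist(I2) + 4 = 6 + 4 = 10
Critical path = max dist = 11

11


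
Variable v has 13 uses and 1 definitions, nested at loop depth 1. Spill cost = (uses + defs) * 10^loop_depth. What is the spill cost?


uses + defs = 13 + 1 = 14
10^1 = 10
Spill cost = 14 * 10 = 140

140


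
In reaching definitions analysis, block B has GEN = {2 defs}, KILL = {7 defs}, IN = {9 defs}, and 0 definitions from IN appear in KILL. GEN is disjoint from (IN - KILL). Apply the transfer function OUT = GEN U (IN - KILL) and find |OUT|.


IN - KILL: 9 - 0 = 9 surviving definitions
OUT = GEN + surviving = 2 + 9 = 11

11


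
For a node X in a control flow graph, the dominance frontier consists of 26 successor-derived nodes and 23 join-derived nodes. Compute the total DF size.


DF(X) = direct successor contributions + join point contributions
= 26 + 23 = 49

49


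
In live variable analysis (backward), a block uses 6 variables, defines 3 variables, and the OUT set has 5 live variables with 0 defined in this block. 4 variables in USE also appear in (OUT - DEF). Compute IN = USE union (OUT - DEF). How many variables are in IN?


OUT - DEF: 5 - 0 = 5
|IN| = |USE| + |OUT - DEF| - |USE ∩ (OUT - DEF)| = 6 + 5 - 4 = 7

7


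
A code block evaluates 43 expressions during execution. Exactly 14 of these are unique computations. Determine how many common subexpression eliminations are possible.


CSE count = total expressions - unique expressions
= 43 - 14 = 29

29


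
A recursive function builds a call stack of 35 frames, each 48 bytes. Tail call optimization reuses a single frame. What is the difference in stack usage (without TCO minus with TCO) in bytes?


Without TCO: 35 * 48 = 1680 bytes
With TCO: reuse 1 frame = 48 bytes
Savings = 1680 - 48 = 1632

1632


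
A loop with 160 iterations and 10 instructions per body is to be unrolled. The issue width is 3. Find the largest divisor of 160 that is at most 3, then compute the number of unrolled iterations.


Largest divisor of 160 <= 3 is 2
New iterations = 160 / 2 = 80

80


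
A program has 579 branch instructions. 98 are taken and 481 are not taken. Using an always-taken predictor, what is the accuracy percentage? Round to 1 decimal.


Predictor: always-taken
Correct predictions = 98
Accuracy = 98 / 579 * 100 = 16.9%

16.9


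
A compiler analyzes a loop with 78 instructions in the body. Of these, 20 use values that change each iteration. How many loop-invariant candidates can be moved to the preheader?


Invariant candidates = total - loop-dependent
= 78 - 20 = 58

58


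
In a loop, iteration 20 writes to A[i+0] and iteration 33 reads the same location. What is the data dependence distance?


Distance = read iteration - write iteration
= 33 - 20 = 13

13


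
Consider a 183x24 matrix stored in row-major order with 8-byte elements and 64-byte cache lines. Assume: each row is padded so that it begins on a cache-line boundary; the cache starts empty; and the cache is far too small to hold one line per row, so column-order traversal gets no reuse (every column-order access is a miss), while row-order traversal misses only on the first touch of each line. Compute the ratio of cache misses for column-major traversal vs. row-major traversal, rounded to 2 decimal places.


Each row occupies 24 * 8 = 192 bytes and starts on a line boundary, so it spans ceil(192 / 64) = 3 cache lines.
Row-major traversal misses (one per line touched): 183 * ceil(24 * 8 / 64) = 549
Column-major traversal misses (no reuse, every access misses): 183 * 24 = 4392
Ratio = 4392 / 549 = 8.0

8.0


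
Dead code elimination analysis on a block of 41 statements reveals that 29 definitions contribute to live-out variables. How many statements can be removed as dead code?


Dead code = total statements - live definitions
= 41 - 29 = 12

12


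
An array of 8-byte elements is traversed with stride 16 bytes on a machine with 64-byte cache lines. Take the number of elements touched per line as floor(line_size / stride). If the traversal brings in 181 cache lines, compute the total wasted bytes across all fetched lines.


Elements per line = floor(64 / 16) = 4
Bytes used per line = 4 * 8 = 32
Wasted per line = 64 - 32 = 32
Total wasted = 32 * 181 = 5792

5792


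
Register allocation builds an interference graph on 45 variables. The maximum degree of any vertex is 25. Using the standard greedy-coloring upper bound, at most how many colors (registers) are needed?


Greedy coloring never needs more than (max_degree + 1) colors: when coloring a vertex, at most max_degree neighbors are already colored.
Upper bound = 25 + 1 = 26

26


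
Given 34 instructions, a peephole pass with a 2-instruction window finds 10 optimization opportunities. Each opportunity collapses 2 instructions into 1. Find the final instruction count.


Each match removes 1 instructions.
Total removed = 10 * 1 = 10
Remaining = 34 - 10 = 24

24


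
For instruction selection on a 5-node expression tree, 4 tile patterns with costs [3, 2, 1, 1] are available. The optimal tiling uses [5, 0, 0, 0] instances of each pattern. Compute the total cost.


Total cost = sum(count_i * cost_i)
= 5*3 + 0*2 + 0*1 + 0*1
= 15

15


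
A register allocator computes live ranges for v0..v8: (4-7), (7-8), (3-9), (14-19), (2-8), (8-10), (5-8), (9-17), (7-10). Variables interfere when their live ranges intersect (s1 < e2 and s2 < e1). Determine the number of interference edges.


Check all pairs for overlapping intervals.
Two intervals (s1,e1) and (s2,e2) overlap if s1 < e2 and s2 < e1.
v0 (4-7) vs v1..v8: overlaps v2, v4, v6 -> 3
v1 (7-8) vs v2..v8: overlaps v2, v4, v6, v8 -> 4
v2 (3-9) vs v3..v8: overlaps v4, v5, v6, v8 -> 4
v3 (14-19) vs v4..v8: overlaps v7 -> 1
v4 (2-8) vs v5..v8: overlaps v6, v8 -> 2
v5 (8-10) vs v6..v8: overlaps v7, v8 -> 2
v6 (5-8) vs v7..v8: overlaps v8 -> 1
v7 (9-17) vs v8: overlaps v8 -> 1
Total overlapping pairs = 3 + 4 + 4 + 1 + 2 + 2 + 1 + 1 = 18

18


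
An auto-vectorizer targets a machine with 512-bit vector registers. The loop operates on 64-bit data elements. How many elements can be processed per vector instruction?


Width = SIMD bits / data type bits
= 512 / 64 = 8

8


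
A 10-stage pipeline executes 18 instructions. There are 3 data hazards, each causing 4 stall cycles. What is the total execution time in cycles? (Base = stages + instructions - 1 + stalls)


Base cycles = 10 + 18 - 1 = 27
Total stalls = 3 * 4 = 12
Total = 27 + 12 = 39

39


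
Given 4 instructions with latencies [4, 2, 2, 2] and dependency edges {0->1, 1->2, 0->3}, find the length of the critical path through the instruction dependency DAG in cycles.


Compute longest path through dependency graph: dist(Ik) = max over predecessors of dist + latency(Ik).
dist(I0) = latency 4 = 4
dist(I1) = dist(I0) + 2 = 4 + 2 = 6
dist(I2) = dist(I1) + 2 = 6 + 2 = 8
dist(I3) = dist(I0) + 2 = 4 + 2 = 6
Critical path = max dist = 8

8


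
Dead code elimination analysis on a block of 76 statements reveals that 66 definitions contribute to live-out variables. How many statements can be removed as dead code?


Dead code = total statements - live definitions
= 76 - 66 = 10

10


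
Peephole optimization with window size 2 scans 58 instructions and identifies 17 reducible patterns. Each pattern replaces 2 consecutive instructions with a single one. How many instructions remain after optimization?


Each match removes 1 instructions.
Total removed = 17 * 1 = 17
Remaining = 58 - 17 = 41

41


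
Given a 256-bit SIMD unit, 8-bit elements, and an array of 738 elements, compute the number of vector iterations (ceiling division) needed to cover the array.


Width = 256 / 8 = 32 elements per vector op
Iterations = ceil(738 / 32) = 24

24


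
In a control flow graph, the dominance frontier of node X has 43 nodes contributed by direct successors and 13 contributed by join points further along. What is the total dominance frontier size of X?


DF(X) = direct successor contributions + join point contributions
= 43 + 13 = 56

56


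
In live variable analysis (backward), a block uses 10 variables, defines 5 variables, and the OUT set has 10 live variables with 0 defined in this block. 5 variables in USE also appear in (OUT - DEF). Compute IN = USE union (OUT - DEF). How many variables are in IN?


OUT - DEF: 10 - 0 = 10
|IN| = |USE| + |OUT - DEF| - |USE ∩ (OUT - DEF)| = 10 + 10 - 5 = 15

15


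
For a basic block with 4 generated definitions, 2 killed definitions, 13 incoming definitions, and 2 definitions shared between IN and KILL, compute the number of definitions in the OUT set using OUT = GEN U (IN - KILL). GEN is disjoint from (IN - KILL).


IN - KILL: 13 - 2 = 11 surviving definitions
OUT = GEN + surviving = 4 + 11 = 15

15


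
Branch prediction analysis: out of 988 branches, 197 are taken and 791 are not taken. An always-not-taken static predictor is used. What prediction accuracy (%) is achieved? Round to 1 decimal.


Predictor: always-not-taken
Correct predictions = 791
Accuracy = 791 / 988 * 100 = 80.1%

80.1


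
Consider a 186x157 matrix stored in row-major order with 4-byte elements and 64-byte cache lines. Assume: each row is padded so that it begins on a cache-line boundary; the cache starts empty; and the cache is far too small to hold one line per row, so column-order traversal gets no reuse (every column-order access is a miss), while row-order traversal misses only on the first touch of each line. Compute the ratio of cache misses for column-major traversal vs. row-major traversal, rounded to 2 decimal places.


Each row occupies 157 * 4 = 628 bytes and starts on a line boundary, so it spans ceil(628 / 64) = 10 cache lines.
Row-major traversal misses (one per line touched): 186 * ceil(157 * 4 / 64) = 1860
Column-major traversal misses (no reuse, every access misses): 186 * 157 = 29202
Ratio = 29202 / 1860 = 15.7

15.7


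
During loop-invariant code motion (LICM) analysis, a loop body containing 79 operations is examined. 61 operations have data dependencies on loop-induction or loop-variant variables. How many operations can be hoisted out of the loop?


Invariant candidates = total - loop-dependent
= 79 - 61 = 18

18


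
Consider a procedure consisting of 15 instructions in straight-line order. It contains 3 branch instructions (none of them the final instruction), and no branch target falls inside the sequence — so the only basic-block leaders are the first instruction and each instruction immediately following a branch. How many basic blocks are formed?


With no in-sequence branch targets, the leaders are the first instruction plus the instruction after each branch.
Number of basic blocks = branches + 1
= 3 + 1 = 4

4


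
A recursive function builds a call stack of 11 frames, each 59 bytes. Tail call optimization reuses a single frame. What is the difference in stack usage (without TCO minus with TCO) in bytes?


Without TCO: 11 * 59 = 649 bytes
With TCO: reuse 1 frame = 59 bytes
Savings = 649 - 59 = 590

590


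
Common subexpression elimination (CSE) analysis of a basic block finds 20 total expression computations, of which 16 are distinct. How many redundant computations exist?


CSE count = total expressions - unique expressions
= 20 - 16 = 4

4


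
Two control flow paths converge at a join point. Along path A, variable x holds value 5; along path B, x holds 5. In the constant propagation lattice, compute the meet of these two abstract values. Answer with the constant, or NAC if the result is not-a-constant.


Meet operation: if both paths give the same constant, result is that constant; if they differ, result is NAC (not-a-constant).
Path A: 5, Path B: 5 -> equal
Result: constant -> 5

5


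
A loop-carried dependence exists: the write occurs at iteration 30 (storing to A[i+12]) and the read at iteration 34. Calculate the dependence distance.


Distance = read iteration - write iteration
= 34 - 30 = 4

4


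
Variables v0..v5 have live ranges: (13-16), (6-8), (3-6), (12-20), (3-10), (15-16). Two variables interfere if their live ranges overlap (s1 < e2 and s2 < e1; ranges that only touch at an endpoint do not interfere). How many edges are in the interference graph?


Check all pairs for overlapping intervals.
Two intervals (s1,e1) and (s2,e2) overlap if s1 < e2 and s2 < e1.
v0 (13-16) vs v1..v5: overlaps v3, v5 -> 2
v1 (6-8) vs v2..v5: overlaps v4 -> 1
v2 (3-6) vs v3..v5: overlaps v4 -> 1
v3 (12-20) vs v4..v5: overlaps v5 -> 1
v4 (3-10) vs v5: overlaps none -> 0
Total overlapping pairs = 2 + 1 + 1 + 1 + 0 = 5

5


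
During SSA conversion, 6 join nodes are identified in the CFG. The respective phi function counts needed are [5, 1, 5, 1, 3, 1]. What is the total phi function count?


Total phi functions = sum of phi functions at each join node
= 5 + 1 + 5 + 1 + 3 + 1 = 16

16


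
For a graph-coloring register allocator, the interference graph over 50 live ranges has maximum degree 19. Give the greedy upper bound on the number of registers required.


Greedy coloring never needs more than (max_degree + 1) colors: when coloring a vertex, at most max_degree neighbors are already colored.
Upper bound = 19 + 1 = 20

20


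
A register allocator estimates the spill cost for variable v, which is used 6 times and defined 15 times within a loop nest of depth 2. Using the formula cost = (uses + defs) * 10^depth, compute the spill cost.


uses + defs = 6 + 15 = 21
10^2 = 100
Spill cost = 21 * 100 = 2100

2100


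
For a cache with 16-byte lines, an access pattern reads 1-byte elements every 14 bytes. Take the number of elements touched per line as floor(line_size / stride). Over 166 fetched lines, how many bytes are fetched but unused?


Elements per line = floor(16 / 14) = 1
Bytes used per line = 1 * 1 = 1
Wasted per line = 16 - 1 = 15
Total wasted = 15 * 166 = 2490

2490


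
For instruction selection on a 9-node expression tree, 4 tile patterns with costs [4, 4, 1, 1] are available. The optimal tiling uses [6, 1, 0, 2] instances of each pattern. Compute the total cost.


Total cost = sum(count_i * cost_i)
= 6*4 + 1*4 + 0*1 + 2*1
= 30

30


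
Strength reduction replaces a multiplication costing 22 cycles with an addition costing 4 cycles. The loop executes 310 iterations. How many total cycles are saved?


Per-iteration saving = 22 - 4 = 18
Total saved = 310 * 18 = 5580

5580


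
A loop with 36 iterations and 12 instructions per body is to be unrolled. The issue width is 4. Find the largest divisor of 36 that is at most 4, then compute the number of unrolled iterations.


Largest divisor of 36 <= 4 is 4
New iterations = 36 / 4 = 9

9


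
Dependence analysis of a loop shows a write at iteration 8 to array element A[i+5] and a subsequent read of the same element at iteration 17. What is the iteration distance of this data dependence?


Distance = read iteration - write iteration
= 17 - 8 = 9

9


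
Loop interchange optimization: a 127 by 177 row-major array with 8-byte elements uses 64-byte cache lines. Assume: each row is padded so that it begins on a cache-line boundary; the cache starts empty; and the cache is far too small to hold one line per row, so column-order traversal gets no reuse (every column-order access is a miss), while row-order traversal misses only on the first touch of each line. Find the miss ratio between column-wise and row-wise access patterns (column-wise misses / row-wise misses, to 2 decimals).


Each row occupies 177 * 8 = 1416 bytes and starts on a line boundary, so it spans ceil(1416 / 64) = 23 cache lines.
Row-major traversal misses (one per line touched): 127 * ceil(177 * 8 / 64) = 2921
Column-major traversal misses (no reuse, every access misses): 127 * 177 = 22479
Ratio = 22479 / 2921 = 7.7

7.7


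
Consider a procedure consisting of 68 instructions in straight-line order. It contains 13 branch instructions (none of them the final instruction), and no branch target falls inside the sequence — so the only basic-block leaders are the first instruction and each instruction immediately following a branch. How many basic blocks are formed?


With no in-sequence branch targets, the leaders are the first instruction plus the instruction after each branch.
Number of basic blocks = branches + 1
= 13 + 1 = 14

14


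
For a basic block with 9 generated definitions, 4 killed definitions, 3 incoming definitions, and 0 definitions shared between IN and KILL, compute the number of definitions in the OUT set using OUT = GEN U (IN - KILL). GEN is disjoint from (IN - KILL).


IN - KILL: 3 - 0 = 3 surviving definitions
OUT = GEN + surviving = 9 + 3 = 12

12


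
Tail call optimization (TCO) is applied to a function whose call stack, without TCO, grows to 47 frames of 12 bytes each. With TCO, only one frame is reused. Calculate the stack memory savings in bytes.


Without TCO: 47 * 12 = 564 bytes
With TCO: reuse 1 frame = 12 bytes
Savings = 564 - 12 = 552

552


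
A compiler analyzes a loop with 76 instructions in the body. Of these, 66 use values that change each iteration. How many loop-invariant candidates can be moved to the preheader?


Invariant candidates = total - loop-dependent
= 76 - 66 = 10

10


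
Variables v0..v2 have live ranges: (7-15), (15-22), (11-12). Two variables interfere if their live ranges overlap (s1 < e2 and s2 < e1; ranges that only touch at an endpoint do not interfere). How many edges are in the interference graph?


Check all pairs for overlapping intervals.
Two intervals (s1,e1) and (s2,e2) overlap if s1 < e2 and s2 < e1.
v0 (7-15) vs v1..v2: overlaps v2 -> 1
v1 (15-22) vs v2: overlaps none -> 0
Total overlapping pairs = 1 + 0 = 1

1


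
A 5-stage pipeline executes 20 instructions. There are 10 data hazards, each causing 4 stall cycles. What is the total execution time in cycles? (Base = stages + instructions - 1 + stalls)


Base cycles = 5 + 20 - 1 = 24
Total stalls = 10 * 4 = 40
Total = 24 + 40 = 64

64


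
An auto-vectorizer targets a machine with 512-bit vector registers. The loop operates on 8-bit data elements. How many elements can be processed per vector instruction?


Width = SIMD bits / data type bits
= 512 / 8 = 64

64


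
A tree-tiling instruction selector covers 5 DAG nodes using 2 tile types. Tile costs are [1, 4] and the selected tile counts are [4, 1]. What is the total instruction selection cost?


Total cost = sum(count_i * cost_i)
= 4*1 + 1*4
= 8

8


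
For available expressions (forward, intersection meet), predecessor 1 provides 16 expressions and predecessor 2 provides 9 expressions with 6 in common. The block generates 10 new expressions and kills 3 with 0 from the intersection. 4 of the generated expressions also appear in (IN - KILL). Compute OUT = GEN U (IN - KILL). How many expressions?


IN = intersection of predecessors = 6
IN - KILL = 6 - 0 = 6
|OUT| = |GEN| + |IN - KILL| - |GEN ∩ (IN - KILL)| = 10 + 6 - 4 = 12

12


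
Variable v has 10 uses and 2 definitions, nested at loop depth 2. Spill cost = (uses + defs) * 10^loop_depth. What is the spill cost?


uses + defs = 10 + 2 = 12
10^2 = 100
Spill cost = 12 * 100 = 1200

1200


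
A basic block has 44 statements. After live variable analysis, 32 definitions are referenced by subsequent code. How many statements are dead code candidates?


Dead code = total statements - live definitions
= 44 - 32 = 12

12


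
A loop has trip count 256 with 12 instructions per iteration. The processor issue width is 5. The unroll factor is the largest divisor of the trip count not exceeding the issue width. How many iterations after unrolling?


Largest divisor of 256 <= 5 is 4
New iterations = 256 / 4 = 64

64


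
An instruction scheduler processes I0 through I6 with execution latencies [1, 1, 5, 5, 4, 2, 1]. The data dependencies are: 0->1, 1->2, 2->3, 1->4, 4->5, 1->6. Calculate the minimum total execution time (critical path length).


Compute longest path through dependency graph: dist(Ik) = max over predecessors of dist + latency(Ik).
dist(I0) = latency 1 = 1
dist(I1) = dist(I0) + 1 = 1 + 1 = 2
dist(I2) = dist(I1) + 5 = 2 + 5 = 7
dist(I3) = dist(I2) + 5 = 7 + 5 = 12
dist(I4) = dist(I1) + 4 = 2 + 4 = 6
dist(I5) = dist(I4) + 2 = 6 + 2 = 8
dist(I6) = dist(I1) + 1 = 2 + 1 = 3
Critical path = max dist = 12

12


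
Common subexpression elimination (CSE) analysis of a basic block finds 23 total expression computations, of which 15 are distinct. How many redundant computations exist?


CSE count = total expressions - unique expressions
= 23 - 15 = 8

8


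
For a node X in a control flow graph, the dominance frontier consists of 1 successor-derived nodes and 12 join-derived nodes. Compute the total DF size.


DF(X) = direct successor contributions + join point contributions
= 1 + 12 = 13

13


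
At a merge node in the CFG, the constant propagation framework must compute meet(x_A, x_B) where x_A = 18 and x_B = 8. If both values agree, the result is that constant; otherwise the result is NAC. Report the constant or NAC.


Meet operation: if both paths give the same constant, result is that constant; if they differ, result is NAC (not-a-constant).
Path A: 18, Path B: 8 -> differ
Result: not-a-constant -> NAC

NAC


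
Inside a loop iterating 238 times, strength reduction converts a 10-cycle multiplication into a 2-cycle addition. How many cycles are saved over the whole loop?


Per-iteration saving = 10 - 2 = 8
Total saved = 238 * 8 = 1904

1904


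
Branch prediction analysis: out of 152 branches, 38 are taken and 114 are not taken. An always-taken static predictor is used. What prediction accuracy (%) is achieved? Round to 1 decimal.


Predictor: always-taken
Correct predictions = 38
Accuracy = 38 / 152 * 100 = 25.0%

25.0


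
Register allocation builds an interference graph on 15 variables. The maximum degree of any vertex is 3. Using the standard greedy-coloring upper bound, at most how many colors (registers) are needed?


Greedy coloring never needs more than (max_degree + 1) colors: when coloring a vertex, at most max_degree neighbors are already colored.
Upper bound = 3 + 1 = 4

4


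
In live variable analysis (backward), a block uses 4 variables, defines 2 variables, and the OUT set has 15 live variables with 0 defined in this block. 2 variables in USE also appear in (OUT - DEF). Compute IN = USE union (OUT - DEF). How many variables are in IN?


OUT - DEF: 15 - 0 = 15
|IN| = |USE| + |OUT - DEF| - |USE ∩ (OUT - DEF)| = 4 + 15 - 2 = 17

17


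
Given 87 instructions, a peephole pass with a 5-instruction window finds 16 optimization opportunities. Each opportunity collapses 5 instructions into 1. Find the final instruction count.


Each match removes 4 instructions.
Total removed = 16 * 4 = 64
Remaining = 87 - 64 = 23

23


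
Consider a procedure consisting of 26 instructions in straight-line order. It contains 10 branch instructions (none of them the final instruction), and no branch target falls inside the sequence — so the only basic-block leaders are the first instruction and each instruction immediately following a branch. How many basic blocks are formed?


With no in-sequence branch targets, the leaders are the first instruction plus the instruction after each branch.
Number of basic blocks = branches + 1
= 10 + 1 = 11

11


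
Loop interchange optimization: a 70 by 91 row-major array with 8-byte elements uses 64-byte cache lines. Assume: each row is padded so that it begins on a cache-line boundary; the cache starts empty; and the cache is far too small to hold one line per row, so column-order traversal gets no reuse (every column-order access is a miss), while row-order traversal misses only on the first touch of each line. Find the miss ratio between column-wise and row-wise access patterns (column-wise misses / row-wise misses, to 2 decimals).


Each row occupies 91 * 8 = 728 bytes and starts on a line boundary, so it spans ceil(728 / 64) = 12 cache lines.
Row-major traversal misses (one per line touched): 70 * ceil(91 * 8 / 64) = 840
Column-major traversal misses (no reuse, every access misses): 70 * 91 = 6370
Ratio = 6370 / 840 = 7.58

7.58


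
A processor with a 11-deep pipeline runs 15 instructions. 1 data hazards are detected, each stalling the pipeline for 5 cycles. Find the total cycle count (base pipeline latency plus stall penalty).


Base cycles = 11 + 15 - 1 = 25
Total stalls = 1 * 5 = 5
Total = 25 + 5 = 30

30


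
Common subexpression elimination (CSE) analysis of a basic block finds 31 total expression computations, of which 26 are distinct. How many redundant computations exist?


CSE count = total expressions - unique expressions
= 31 - 26 = 5

5


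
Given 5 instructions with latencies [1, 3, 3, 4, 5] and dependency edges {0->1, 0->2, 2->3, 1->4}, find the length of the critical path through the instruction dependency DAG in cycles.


Compute longest path through dependency graph: dist(Ik) = max over predecessors of dist + latency(Ik).
dist(I0) = latency 1 = 1
dist(I1) = dist(I0) + 3 = 1 + 3 = 4
dist(I2) = dist(I0) + 3 = 1 + 3 = 4
dist(I3) = dist(I2) + 4 = 4 + 4 = 8
dist(I4) = dist(I1) + 5 = 4 + 5 = 9
Critical path = max dist = 9

9


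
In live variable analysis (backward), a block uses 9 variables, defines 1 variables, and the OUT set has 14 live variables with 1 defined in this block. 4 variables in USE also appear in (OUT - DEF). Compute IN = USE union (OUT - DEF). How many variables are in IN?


OUT - DEF: 14 - 1 = 13
|IN| = |USE| + |OUT - DEF| - |USE ∩ (OUT - DEF)| = 9 + 13 - 4 = 18

18


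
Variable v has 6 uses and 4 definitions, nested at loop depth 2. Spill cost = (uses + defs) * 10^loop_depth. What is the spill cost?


uses + defs = 6 + 4 = 10
10^2 = 100
Spill cost = 10 * 100 = 1000

1000


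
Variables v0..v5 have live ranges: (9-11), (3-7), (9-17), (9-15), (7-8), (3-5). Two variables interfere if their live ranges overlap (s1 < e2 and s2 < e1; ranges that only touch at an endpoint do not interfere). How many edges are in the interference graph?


Check all pairs for overlapping intervals.
Two intervals (s1,e1) and (s2,e2) overlap if s1 < e2 and s2 < e1.
v0 (9-11) vs v1..v5: overlaps v2, v3 -> 2
v1 (3-7) vs v2..v5: overlaps v5 -> 1
v2 (9-17) vs v3..v5: overlaps v3 -> 1
v3 (9-15) vs v4..v5: overlaps none -> 0
v4 (7-8) vs v5: overlaps none -> 0
Total overlapping pairs = 2 + 1 + 1 + 0 + 0 = 4

4


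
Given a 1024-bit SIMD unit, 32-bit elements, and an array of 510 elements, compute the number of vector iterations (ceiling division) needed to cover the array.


Width = 1024 / 32 = 32 elements per vector op
Iterations = ceil(510 / 32) = 16

16


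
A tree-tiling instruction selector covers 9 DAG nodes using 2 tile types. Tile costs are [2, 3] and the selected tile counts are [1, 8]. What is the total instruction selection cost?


Total cost = sum(count_i * cost_i)
= 1*2 + 8*3
= 26

26


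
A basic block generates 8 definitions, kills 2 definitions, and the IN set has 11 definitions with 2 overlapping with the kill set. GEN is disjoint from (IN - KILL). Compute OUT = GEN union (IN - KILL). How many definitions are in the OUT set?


IN - KILL: 11 - 2 = 9 surviving definitions
OUT = GEN + surviving = 8 + 9 = 17

17


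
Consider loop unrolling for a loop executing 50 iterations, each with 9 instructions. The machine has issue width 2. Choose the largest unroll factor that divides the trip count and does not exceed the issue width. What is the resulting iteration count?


Largest divisor of 50 <= 2 is 2
New iterations = 50 / 2 = 25

25


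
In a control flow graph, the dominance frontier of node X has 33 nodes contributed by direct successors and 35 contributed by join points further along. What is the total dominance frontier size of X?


DF(X) = direct successor contributions + join point contributions
= 33 + 35 = 68

68


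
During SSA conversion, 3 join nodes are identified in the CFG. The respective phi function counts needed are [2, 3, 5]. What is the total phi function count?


Total phi functions = sum of phi functions at each join node
= 2 + 3 + 5 = 10

10


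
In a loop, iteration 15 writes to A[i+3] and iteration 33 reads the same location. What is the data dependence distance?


Distance = read iteration - write iteration
= 33 - 15 = 18

18


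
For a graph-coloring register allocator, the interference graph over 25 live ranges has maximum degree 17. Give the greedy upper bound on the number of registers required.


Greedy coloring never needs more than (max_degree + 1) colors: when coloring a vertex, at most max_degree neighbors are already colored.
Upper bound = 17 + 1 = 18

18
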